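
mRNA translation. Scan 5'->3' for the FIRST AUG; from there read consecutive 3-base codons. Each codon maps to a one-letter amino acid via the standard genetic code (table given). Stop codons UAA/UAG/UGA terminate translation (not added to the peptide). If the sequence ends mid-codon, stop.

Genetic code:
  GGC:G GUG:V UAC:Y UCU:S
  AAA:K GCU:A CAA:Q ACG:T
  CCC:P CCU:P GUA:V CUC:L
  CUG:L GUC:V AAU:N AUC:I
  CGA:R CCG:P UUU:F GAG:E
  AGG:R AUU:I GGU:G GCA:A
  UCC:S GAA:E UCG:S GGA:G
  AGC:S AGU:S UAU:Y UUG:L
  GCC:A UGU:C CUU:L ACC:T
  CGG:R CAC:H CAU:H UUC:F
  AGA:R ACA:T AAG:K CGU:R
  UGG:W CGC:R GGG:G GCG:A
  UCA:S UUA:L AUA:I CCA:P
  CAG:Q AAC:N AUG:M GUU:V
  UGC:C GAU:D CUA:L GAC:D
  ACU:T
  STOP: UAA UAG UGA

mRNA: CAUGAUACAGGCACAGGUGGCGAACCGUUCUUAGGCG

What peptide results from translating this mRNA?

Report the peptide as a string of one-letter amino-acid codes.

start AUG at pos 1
pos 1: AUG -> M; peptide=M
pos 4: AUA -> I; peptide=MI
pos 7: CAG -> Q; peptide=MIQ
pos 10: GCA -> A; peptide=MIQA
pos 13: CAG -> Q; peptide=MIQAQ
pos 16: GUG -> V; peptide=MIQAQV
pos 19: GCG -> A; peptide=MIQAQVA
pos 22: AAC -> N; peptide=MIQAQVAN
pos 25: CGU -> R; peptide=MIQAQVANR
pos 28: UCU -> S; peptide=MIQAQVANRS
pos 31: UAG -> STOP

Answer: MIQAQVANRS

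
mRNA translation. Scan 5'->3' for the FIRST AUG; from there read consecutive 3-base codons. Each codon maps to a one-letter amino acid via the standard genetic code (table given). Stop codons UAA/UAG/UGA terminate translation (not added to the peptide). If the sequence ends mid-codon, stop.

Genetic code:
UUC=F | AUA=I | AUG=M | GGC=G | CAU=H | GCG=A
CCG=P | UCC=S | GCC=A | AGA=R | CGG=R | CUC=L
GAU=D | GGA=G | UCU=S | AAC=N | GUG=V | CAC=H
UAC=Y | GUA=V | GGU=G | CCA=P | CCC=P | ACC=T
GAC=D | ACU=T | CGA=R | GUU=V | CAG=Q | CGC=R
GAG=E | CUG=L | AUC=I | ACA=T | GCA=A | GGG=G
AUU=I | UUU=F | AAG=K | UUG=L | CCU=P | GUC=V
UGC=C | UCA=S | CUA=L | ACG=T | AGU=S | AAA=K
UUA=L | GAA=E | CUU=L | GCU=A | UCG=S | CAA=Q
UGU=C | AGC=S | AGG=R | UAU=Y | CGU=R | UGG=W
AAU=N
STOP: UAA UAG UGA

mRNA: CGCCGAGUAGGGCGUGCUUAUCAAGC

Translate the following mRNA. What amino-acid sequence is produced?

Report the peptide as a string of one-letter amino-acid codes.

Answer: (empty: no AUG start codon)

Derivation:
no AUG start codon found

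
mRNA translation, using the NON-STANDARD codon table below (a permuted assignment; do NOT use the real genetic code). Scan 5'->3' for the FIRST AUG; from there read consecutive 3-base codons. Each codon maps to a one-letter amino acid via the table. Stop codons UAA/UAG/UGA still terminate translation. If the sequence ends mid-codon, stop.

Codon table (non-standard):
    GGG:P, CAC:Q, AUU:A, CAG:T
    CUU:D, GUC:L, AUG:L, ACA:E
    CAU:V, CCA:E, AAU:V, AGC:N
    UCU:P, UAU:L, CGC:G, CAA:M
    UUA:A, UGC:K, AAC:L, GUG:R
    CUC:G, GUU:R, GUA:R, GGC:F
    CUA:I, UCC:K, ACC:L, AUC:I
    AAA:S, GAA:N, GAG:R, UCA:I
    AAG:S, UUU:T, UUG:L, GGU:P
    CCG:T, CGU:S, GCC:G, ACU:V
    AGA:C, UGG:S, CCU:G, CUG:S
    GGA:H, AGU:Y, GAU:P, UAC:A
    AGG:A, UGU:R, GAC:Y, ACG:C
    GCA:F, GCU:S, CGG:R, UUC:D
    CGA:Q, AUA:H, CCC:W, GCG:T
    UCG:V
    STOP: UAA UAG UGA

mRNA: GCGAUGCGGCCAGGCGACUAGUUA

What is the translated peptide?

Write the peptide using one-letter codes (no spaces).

Answer: LREFY

Derivation:
start AUG at pos 3
pos 3: AUG -> L; peptide=L
pos 6: CGG -> R; peptide=LR
pos 9: CCA -> E; peptide=LRE
pos 12: GGC -> F; peptide=LREF
pos 15: GAC -> Y; peptide=LREFY
pos 18: UAG -> STOP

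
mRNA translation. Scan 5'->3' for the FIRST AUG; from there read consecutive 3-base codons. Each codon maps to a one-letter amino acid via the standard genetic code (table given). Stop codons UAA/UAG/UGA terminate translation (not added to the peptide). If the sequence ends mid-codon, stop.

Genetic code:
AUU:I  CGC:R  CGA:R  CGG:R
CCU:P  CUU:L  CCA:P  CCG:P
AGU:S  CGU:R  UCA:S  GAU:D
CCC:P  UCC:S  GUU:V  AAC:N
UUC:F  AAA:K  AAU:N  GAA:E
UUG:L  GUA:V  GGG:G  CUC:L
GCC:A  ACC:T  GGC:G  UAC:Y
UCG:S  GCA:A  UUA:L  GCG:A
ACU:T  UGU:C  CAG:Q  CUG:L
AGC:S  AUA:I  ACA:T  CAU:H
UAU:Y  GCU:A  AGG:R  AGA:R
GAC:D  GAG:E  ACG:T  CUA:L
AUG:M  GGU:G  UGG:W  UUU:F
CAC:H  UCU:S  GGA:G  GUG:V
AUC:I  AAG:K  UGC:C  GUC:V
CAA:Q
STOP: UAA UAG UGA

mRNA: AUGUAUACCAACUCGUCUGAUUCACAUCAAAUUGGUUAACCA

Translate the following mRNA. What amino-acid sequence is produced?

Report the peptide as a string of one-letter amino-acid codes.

start AUG at pos 0
pos 0: AUG -> M; peptide=M
pos 3: UAU -> Y; peptide=MY
pos 6: ACC -> T; peptide=MYT
pos 9: AAC -> N; peptide=MYTN
pos 12: UCG -> S; peptide=MYTNS
pos 15: UCU -> S; peptide=MYTNSS
pos 18: GAU -> D; peptide=MYTNSSD
pos 21: UCA -> S; peptide=MYTNSSDS
pos 24: CAU -> H; peptide=MYTNSSDSH
pos 27: CAA -> Q; peptide=MYTNSSDSHQ
pos 30: AUU -> I; peptide=MYTNSSDSHQI
pos 33: GGU -> G; peptide=MYTNSSDSHQIG
pos 36: UAA -> STOP

Answer: MYTNSSDSHQIG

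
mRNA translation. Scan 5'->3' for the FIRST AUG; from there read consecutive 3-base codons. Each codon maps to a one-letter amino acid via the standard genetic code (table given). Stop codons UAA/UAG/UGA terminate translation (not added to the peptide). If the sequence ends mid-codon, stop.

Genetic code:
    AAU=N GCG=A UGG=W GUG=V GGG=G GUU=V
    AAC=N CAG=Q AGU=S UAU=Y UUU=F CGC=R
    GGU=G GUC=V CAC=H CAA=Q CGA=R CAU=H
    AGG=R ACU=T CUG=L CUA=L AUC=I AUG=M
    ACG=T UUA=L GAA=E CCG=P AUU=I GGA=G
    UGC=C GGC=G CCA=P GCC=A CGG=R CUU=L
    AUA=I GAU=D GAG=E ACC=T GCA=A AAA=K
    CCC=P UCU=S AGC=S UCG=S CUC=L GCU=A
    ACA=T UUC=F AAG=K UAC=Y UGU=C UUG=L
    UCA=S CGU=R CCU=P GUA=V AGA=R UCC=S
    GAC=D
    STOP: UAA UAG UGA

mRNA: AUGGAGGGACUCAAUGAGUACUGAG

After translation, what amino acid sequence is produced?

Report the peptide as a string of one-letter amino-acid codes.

start AUG at pos 0
pos 0: AUG -> M; peptide=M
pos 3: GAG -> E; peptide=ME
pos 6: GGA -> G; peptide=MEG
pos 9: CUC -> L; peptide=MEGL
pos 12: AAU -> N; peptide=MEGLN
pos 15: GAG -> E; peptide=MEGLNE
pos 18: UAC -> Y; peptide=MEGLNEY
pos 21: UGA -> STOP

Answer: MEGLNEY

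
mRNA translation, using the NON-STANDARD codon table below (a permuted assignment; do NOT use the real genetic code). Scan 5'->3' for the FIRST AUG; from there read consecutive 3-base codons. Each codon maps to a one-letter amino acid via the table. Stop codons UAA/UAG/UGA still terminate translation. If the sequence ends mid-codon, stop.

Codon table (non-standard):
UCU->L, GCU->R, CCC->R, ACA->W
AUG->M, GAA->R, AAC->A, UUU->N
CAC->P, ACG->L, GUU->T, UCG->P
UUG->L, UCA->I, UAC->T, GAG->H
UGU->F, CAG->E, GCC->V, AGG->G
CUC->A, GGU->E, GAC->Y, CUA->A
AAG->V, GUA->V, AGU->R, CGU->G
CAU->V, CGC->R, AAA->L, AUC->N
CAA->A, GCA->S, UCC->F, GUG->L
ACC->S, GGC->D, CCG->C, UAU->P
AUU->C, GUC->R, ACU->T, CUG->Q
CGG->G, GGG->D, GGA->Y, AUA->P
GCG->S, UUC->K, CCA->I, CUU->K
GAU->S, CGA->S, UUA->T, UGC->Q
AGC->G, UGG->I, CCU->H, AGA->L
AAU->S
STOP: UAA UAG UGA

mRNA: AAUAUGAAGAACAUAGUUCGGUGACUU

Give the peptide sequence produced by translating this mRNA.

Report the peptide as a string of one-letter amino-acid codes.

Answer: MVAPTG

Derivation:
start AUG at pos 3
pos 3: AUG -> M; peptide=M
pos 6: AAG -> V; peptide=MV
pos 9: AAC -> A; peptide=MVA
pos 12: AUA -> P; peptide=MVAP
pos 15: GUU -> T; peptide=MVAPT
pos 18: CGG -> G; peptide=MVAPTG
pos 21: UGA -> STOP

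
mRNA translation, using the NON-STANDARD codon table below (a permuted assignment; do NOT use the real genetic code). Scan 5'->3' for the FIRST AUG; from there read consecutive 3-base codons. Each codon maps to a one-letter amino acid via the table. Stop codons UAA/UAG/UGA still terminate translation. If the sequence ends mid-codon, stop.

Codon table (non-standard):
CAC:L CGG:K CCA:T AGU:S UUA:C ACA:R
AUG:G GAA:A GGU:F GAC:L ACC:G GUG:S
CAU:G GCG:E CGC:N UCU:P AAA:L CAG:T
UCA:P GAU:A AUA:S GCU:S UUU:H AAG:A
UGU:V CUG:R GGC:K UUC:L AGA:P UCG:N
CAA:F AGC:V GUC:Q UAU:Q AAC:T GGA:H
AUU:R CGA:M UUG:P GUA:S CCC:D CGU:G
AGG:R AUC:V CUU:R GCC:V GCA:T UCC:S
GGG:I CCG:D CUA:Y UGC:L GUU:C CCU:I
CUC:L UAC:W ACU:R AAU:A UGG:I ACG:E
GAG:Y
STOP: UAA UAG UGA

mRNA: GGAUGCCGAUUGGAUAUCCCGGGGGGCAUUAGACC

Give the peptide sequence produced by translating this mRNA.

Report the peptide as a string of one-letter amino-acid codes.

Answer: GDRHQDIIG

Derivation:
start AUG at pos 2
pos 2: AUG -> G; peptide=G
pos 5: CCG -> D; peptide=GD
pos 8: AUU -> R; peptide=GDR
pos 11: GGA -> H; peptide=GDRH
pos 14: UAU -> Q; peptide=GDRHQ
pos 17: CCC -> D; peptide=GDRHQD
pos 20: GGG -> I; peptide=GDRHQDI
pos 23: GGG -> I; peptide=GDRHQDII
pos 26: CAU -> G; peptide=GDRHQDIIG
pos 29: UAG -> STOP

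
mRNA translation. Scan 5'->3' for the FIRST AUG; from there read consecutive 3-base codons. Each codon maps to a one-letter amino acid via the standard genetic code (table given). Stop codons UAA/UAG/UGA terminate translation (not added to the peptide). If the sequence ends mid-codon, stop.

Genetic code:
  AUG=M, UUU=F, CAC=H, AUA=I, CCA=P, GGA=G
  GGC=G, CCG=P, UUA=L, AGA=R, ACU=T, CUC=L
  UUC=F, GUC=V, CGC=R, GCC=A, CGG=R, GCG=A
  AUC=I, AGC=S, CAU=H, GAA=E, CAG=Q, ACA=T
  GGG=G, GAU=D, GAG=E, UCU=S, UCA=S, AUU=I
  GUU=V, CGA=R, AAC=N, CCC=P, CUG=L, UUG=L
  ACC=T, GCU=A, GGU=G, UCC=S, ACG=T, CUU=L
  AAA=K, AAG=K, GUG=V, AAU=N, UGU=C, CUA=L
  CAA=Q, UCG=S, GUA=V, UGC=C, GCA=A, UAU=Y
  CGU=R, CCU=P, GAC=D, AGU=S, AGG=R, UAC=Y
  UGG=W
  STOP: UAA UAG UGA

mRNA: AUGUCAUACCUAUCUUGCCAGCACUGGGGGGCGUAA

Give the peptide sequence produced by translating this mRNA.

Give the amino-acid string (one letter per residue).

start AUG at pos 0
pos 0: AUG -> M; peptide=M
pos 3: UCA -> S; peptide=MS
pos 6: UAC -> Y; peptide=MSY
pos 9: CUA -> L; peptide=MSYL
pos 12: UCU -> S; peptide=MSYLS
pos 15: UGC -> C; peptide=MSYLSC
pos 18: CAG -> Q; peptide=MSYLSCQ
pos 21: CAC -> H; peptide=MSYLSCQH
pos 24: UGG -> W; peptide=MSYLSCQHW
pos 27: GGG -> G; peptide=MSYLSCQHWG
pos 30: GCG -> A; peptide=MSYLSCQHWGA
pos 33: UAA -> STOP

Answer: MSYLSCQHWGA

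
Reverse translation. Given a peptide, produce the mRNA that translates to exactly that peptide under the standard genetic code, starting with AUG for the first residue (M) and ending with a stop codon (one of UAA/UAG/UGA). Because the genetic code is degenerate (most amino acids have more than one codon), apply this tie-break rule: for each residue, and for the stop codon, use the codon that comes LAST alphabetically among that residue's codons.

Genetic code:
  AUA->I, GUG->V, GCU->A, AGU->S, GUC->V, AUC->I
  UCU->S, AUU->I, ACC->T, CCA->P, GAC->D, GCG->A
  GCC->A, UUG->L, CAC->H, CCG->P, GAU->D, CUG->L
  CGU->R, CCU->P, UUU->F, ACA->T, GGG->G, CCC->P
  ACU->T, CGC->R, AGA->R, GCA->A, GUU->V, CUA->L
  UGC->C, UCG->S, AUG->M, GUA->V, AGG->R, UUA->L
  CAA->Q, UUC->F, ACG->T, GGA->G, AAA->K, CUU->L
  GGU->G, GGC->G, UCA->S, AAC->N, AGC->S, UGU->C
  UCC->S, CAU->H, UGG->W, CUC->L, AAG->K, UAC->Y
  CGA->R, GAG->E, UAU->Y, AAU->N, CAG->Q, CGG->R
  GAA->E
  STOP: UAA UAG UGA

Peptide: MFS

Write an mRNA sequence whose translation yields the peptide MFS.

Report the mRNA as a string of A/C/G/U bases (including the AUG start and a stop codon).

residue 1: M -> AUG (start codon)
residue 2: F codons sorted = UUC,UUU -> pick last = UUU
residue 3: S codons sorted = AGC,AGU,UCA,UCC,UCG,UCU -> pick last = UCU
terminator: stop codons sorted = UAA,UAG,UGA -> pick last = UGA

Answer: mRNA: AUGUUUUCUUGA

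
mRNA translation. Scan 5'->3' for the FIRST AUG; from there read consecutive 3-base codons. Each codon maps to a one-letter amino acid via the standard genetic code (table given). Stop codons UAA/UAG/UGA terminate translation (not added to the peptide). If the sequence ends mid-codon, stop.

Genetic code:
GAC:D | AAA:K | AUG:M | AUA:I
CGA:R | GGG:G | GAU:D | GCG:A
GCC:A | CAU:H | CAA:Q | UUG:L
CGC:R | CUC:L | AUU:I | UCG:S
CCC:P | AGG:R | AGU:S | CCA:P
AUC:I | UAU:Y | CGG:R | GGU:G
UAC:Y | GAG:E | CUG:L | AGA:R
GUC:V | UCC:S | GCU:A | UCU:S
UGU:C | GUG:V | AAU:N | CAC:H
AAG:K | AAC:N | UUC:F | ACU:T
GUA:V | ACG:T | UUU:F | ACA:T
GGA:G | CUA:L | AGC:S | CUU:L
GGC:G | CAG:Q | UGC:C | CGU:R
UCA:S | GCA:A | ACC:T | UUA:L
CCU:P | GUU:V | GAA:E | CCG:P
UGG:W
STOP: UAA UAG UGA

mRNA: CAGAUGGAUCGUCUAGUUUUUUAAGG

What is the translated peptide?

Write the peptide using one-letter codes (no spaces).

Answer: MDRLVF

Derivation:
start AUG at pos 3
pos 3: AUG -> M; peptide=M
pos 6: GAU -> D; peptide=MD
pos 9: CGU -> R; peptide=MDR
pos 12: CUA -> L; peptide=MDRL
pos 15: GUU -> V; peptide=MDRLV
pos 18: UUU -> F; peptide=MDRLVF
pos 21: UAA -> STOP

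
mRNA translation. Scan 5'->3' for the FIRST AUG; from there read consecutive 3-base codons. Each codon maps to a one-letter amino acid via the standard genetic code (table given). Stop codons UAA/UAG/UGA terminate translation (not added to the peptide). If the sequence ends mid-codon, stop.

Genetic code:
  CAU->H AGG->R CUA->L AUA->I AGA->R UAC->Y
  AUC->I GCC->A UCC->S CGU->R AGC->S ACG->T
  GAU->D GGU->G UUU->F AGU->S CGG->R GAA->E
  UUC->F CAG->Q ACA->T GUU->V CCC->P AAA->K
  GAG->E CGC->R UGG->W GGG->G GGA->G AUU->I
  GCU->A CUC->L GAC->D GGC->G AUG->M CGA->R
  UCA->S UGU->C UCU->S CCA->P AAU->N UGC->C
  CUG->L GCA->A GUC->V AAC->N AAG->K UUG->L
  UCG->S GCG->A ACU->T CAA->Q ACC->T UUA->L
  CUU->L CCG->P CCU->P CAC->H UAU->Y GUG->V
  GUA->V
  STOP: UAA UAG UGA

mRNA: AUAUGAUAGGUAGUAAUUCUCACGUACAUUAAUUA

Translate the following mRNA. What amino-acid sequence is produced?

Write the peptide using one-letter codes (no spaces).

start AUG at pos 2
pos 2: AUG -> M; peptide=M
pos 5: AUA -> I; peptide=MI
pos 8: GGU -> G; peptide=MIG
pos 11: AGU -> S; peptide=MIGS
pos 14: AAU -> N; peptide=MIGSN
pos 17: UCU -> S; peptide=MIGSNS
pos 20: CAC -> H; peptide=MIGSNSH
pos 23: GUA -> V; peptide=MIGSNSHV
pos 26: CAU -> H; peptide=MIGSNSHVH
pos 29: UAA -> STOP

Answer: MIGSNSHVH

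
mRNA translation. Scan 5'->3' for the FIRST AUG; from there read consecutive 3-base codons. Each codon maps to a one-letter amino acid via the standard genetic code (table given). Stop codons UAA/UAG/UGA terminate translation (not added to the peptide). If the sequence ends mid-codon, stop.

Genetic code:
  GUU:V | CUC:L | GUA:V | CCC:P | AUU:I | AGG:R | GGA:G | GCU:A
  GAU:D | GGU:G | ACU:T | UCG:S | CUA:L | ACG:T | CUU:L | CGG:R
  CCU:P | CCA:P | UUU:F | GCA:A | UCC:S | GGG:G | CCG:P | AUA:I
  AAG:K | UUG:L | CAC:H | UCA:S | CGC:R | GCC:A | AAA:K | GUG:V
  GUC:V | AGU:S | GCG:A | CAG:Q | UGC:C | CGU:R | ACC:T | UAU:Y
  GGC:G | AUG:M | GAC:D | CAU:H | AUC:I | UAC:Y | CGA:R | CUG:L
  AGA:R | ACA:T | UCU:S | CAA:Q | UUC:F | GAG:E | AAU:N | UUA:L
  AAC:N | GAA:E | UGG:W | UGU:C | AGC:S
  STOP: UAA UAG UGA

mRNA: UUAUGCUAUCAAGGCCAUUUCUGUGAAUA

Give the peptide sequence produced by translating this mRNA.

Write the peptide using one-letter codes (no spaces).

start AUG at pos 2
pos 2: AUG -> M; peptide=M
pos 5: CUA -> L; peptide=ML
pos 8: UCA -> S; peptide=MLS
pos 11: AGG -> R; peptide=MLSR
pos 14: CCA -> P; peptide=MLSRP
pos 17: UUU -> F; peptide=MLSRPF
pos 20: CUG -> L; peptide=MLSRPFL
pos 23: UGA -> STOP

Answer: MLSRPFL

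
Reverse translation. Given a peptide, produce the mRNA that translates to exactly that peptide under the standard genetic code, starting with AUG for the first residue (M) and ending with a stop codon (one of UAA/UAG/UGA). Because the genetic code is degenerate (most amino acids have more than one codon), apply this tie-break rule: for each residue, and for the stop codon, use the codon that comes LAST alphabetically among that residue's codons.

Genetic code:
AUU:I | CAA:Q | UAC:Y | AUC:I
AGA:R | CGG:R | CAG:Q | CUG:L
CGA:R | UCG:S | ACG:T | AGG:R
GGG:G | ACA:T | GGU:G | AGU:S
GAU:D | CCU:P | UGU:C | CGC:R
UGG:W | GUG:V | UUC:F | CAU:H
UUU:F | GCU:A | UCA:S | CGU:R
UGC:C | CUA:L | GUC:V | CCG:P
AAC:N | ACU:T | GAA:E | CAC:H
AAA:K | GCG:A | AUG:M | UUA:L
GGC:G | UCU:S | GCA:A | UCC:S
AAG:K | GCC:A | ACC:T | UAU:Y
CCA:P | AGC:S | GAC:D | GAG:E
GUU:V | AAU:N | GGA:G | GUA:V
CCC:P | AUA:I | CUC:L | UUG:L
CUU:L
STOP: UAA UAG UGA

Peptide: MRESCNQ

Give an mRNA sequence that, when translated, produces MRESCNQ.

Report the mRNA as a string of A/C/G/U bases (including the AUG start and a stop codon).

Answer: mRNA: AUGCGUGAGUCUUGUAAUCAGUGA

Derivation:
residue 1: M -> AUG (start codon)
residue 2: R codons sorted = AGA,AGG,CGA,CGC,CGG,CGU -> pick last = CGU
residue 3: E codons sorted = GAA,GAG -> pick last = GAG
residue 4: S codons sorted = AGC,AGU,UCA,UCC,UCG,UCU -> pick last = UCU
residue 5: C codons sorted = UGC,UGU -> pick last = UGU
residue 6: N codons sorted = AAC,AAU -> pick last = AAU
residue 7: Q codons sorted = CAA,CAG -> pick last = CAG
terminator: stop codons sorted = UAA,UAG,UGA -> pick last = UGA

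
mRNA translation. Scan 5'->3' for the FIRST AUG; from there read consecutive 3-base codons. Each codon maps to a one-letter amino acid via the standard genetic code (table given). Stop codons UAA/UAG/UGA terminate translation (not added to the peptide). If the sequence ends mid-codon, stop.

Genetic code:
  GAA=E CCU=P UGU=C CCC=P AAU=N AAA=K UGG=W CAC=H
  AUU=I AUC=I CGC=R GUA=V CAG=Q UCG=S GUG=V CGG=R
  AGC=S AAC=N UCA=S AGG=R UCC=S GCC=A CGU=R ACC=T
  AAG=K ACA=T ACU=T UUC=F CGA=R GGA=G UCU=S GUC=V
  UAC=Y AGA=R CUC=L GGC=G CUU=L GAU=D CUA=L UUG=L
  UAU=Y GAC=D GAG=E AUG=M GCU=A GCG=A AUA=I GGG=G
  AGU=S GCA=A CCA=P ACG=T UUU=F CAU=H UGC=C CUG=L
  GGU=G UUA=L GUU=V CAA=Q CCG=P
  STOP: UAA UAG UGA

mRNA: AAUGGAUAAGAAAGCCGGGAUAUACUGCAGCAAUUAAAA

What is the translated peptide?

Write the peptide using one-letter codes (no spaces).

start AUG at pos 1
pos 1: AUG -> M; peptide=M
pos 4: GAU -> D; peptide=MD
pos 7: AAG -> K; peptide=MDK
pos 10: AAA -> K; peptide=MDKK
pos 13: GCC -> A; peptide=MDKKA
pos 16: GGG -> G; peptide=MDKKAG
pos 19: AUA -> I; peptide=MDKKAGI
pos 22: UAC -> Y; peptide=MDKKAGIY
pos 25: UGC -> C; peptide=MDKKAGIYC
pos 28: AGC -> S; peptide=MDKKAGIYCS
pos 31: AAU -> N; peptide=MDKKAGIYCSN
pos 34: UAA -> STOP

Answer: MDKKAGIYCSN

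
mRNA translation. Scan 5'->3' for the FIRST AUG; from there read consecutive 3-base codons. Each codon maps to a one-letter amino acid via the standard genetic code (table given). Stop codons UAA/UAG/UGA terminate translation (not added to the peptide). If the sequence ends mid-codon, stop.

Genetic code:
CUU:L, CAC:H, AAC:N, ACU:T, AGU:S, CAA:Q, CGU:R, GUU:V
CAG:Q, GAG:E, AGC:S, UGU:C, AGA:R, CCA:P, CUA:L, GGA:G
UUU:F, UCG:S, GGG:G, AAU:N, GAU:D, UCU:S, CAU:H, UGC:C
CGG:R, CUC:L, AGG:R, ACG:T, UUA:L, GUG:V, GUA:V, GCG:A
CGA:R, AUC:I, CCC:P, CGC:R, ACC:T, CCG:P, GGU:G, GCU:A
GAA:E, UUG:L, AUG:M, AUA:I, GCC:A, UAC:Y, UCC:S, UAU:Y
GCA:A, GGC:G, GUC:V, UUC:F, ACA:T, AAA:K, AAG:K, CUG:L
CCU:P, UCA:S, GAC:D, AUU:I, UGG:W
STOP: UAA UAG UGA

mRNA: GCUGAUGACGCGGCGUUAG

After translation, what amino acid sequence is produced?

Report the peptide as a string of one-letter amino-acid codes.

Answer: MTRR

Derivation:
start AUG at pos 4
pos 4: AUG -> M; peptide=M
pos 7: ACG -> T; peptide=MT
pos 10: CGG -> R; peptide=MTR
pos 13: CGU -> R; peptide=MTRR
pos 16: UAG -> STOP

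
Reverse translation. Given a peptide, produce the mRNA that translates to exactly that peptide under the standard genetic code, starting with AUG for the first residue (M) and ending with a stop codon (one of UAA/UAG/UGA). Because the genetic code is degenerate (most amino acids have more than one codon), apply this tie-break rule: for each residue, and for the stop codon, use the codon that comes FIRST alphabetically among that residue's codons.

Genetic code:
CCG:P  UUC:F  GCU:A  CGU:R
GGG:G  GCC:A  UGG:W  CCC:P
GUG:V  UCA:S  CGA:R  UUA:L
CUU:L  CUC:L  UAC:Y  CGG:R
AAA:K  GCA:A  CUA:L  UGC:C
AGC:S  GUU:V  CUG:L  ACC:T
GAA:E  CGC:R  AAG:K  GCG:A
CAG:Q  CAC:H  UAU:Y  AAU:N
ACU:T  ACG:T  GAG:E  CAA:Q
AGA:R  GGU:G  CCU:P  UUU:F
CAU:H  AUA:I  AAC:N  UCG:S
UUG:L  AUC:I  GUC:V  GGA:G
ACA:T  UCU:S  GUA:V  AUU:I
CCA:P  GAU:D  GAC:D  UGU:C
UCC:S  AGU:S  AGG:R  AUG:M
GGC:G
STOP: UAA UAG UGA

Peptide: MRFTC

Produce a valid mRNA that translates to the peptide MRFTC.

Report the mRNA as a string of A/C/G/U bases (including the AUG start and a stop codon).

Answer: mRNA: AUGAGAUUCACAUGCUAA

Derivation:
residue 1: M -> AUG (start codon)
residue 2: R codons sorted = AGA,AGG,CGA,CGC,CGG,CGU -> pick first = AGA
residue 3: F codons sorted = UUC,UUU -> pick first = UUC
residue 4: T codons sorted = ACA,ACC,ACG,ACU -> pick first = ACA
residue 5: C codons sorted = UGC,UGU -> pick first = UGC
terminator: stop codons sorted = UAA,UAG,UGA -> pick first = UAA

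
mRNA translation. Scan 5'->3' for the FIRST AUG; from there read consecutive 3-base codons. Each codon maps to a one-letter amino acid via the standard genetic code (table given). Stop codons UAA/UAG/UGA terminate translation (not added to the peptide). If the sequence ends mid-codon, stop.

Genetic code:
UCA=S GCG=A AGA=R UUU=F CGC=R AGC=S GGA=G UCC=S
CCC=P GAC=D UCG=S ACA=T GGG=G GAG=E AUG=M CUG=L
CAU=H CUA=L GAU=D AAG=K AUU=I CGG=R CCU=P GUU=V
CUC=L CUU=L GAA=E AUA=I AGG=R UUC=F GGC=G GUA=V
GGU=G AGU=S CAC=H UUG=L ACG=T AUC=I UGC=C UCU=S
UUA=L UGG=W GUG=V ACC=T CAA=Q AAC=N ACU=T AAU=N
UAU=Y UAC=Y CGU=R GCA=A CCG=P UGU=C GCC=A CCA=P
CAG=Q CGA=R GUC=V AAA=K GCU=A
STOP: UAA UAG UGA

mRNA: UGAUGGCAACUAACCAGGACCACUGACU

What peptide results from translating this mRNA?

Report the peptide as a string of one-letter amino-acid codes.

Answer: MATNQDH

Derivation:
start AUG at pos 2
pos 2: AUG -> M; peptide=M
pos 5: GCA -> A; peptide=MA
pos 8: ACU -> T; peptide=MAT
pos 11: AAC -> N; peptide=MATN
pos 14: CAG -> Q; peptide=MATNQ
pos 17: GAC -> D; peptide=MATNQD
pos 20: CAC -> H; peptide=MATNQDH
pos 23: UGA -> STOP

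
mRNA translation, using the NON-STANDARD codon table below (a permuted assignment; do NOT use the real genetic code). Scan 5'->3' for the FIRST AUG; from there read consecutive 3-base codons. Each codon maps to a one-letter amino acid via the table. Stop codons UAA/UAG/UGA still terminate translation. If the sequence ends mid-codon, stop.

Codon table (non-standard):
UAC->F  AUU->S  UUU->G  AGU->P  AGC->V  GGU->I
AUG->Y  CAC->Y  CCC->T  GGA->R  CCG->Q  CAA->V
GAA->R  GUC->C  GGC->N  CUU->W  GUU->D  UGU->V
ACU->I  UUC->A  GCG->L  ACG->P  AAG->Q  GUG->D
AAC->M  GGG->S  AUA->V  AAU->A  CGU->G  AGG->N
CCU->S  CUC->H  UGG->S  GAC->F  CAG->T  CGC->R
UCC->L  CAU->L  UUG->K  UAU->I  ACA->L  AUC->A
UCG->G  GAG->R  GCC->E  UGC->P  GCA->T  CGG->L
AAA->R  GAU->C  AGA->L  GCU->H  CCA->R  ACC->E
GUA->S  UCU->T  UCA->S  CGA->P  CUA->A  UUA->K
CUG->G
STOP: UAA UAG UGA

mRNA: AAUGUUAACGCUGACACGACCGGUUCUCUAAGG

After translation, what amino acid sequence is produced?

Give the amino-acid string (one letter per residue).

Answer: YKPGLPQDH

Derivation:
start AUG at pos 1
pos 1: AUG -> Y; peptide=Y
pos 4: UUA -> K; peptide=YK
pos 7: ACG -> P; peptide=YKP
pos 10: CUG -> G; peptide=YKPG
pos 13: ACA -> L; peptide=YKPGL
pos 16: CGA -> P; peptide=YKPGLP
pos 19: CCG -> Q; peptide=YKPGLPQ
pos 22: GUU -> D; peptide=YKPGLPQD
pos 25: CUC -> H; peptide=YKPGLPQDH
pos 28: UAA -> STOP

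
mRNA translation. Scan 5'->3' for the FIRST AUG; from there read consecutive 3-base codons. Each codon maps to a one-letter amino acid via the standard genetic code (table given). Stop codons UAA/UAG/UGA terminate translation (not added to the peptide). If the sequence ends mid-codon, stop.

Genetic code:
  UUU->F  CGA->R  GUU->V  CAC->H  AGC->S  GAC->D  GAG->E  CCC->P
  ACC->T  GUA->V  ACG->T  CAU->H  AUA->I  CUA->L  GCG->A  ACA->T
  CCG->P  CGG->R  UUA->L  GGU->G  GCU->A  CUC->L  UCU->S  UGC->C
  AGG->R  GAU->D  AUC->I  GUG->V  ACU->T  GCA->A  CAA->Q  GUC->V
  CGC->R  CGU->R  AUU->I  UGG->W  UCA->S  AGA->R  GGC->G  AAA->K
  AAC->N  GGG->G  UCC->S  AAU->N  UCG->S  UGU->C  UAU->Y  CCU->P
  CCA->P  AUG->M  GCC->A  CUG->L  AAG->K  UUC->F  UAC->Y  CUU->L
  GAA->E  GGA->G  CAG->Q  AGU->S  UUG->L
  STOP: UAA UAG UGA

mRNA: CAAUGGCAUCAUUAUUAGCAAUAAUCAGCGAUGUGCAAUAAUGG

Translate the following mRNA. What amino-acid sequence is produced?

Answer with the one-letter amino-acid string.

start AUG at pos 2
pos 2: AUG -> M; peptide=M
pos 5: GCA -> A; peptide=MA
pos 8: UCA -> S; peptide=MAS
pos 11: UUA -> L; peptide=MASL
pos 14: UUA -> L; peptide=MASLL
pos 17: GCA -> A; peptide=MASLLA
pos 20: AUA -> I; peptide=MASLLAI
pos 23: AUC -> I; peptide=MASLLAII
pos 26: AGC -> S; peptide=MASLLAIIS
pos 29: GAU -> D; peptide=MASLLAIISD
pos 32: GUG -> V; peptide=MASLLAIISDV
pos 35: CAA -> Q; peptide=MASLLAIISDVQ
pos 38: UAA -> STOP

Answer: MASLLAIISDVQ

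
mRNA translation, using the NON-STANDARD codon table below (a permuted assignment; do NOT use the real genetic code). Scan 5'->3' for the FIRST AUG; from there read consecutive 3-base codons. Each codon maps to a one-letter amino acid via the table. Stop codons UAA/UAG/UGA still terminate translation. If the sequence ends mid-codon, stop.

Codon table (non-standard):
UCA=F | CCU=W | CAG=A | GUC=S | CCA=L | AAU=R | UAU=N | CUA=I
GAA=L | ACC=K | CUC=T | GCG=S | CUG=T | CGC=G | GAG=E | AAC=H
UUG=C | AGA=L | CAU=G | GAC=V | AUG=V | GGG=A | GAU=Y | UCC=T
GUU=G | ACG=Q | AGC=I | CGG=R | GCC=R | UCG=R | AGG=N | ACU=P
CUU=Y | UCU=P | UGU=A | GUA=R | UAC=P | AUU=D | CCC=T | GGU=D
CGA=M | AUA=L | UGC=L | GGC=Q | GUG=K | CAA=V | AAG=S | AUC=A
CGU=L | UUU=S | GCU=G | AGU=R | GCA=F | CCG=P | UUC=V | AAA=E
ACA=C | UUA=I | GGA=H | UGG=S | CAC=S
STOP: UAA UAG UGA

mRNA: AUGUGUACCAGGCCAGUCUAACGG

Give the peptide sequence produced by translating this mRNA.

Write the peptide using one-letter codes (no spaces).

Answer: VAKNLS

Derivation:
start AUG at pos 0
pos 0: AUG -> V; peptide=V
pos 3: UGU -> A; peptide=VA
pos 6: ACC -> K; peptide=VAK
pos 9: AGG -> N; peptide=VAKN
pos 12: CCA -> L; peptide=VAKNL
pos 15: GUC -> S; peptide=VAKNLS
pos 18: UAA -> STOP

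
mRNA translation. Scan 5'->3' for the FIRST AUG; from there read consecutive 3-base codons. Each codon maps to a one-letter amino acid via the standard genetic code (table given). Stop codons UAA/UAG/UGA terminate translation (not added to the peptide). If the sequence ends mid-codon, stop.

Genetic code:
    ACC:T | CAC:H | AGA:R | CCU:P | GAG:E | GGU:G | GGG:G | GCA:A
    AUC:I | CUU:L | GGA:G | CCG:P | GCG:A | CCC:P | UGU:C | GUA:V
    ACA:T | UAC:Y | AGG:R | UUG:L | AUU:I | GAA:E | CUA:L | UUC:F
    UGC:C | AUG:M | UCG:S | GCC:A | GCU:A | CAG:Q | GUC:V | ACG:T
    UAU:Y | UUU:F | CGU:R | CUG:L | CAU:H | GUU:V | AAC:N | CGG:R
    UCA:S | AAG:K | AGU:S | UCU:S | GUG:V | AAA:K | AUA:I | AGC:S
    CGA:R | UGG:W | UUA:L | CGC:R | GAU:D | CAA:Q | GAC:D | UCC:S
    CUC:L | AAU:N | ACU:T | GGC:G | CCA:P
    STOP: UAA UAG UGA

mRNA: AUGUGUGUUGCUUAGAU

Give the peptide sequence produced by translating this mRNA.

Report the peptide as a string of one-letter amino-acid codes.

Answer: MCVA

Derivation:
start AUG at pos 0
pos 0: AUG -> M; peptide=M
pos 3: UGU -> C; peptide=MC
pos 6: GUU -> V; peptide=MCV
pos 9: GCU -> A; peptide=MCVA
pos 12: UAG -> STOP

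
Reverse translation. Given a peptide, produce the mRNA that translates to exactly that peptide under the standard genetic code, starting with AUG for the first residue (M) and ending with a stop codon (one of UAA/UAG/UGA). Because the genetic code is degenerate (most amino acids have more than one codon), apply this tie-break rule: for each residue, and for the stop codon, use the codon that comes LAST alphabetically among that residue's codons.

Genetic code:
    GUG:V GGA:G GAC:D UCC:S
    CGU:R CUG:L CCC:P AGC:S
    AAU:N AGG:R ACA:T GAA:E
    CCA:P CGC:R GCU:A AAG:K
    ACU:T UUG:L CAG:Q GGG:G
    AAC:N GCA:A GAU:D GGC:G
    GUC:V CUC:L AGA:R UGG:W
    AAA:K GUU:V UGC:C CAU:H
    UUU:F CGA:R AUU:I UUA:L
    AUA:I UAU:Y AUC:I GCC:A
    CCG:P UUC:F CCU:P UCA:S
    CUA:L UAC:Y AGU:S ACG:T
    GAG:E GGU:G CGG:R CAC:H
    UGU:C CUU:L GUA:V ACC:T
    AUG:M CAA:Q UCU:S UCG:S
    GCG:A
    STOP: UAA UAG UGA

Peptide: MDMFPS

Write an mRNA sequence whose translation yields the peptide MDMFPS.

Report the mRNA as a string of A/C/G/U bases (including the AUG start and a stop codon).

Answer: mRNA: AUGGAUAUGUUUCCUUCUUGA

Derivation:
residue 1: M -> AUG (start codon)
residue 2: D codons sorted = GAC,GAU -> pick last = GAU
residue 3: M -> AUG (only codon)
residue 4: F codons sorted = UUC,UUU -> pick last = UUU
residue 5: P codons sorted = CCA,CCC,CCG,CCU -> pick last = CCU
residue 6: S codons sorted = AGC,AGU,UCA,UCC,UCG,UCU -> pick last = UCU
terminator: stop codons sorted = UAA,UAG,UGA -> pick last = UGA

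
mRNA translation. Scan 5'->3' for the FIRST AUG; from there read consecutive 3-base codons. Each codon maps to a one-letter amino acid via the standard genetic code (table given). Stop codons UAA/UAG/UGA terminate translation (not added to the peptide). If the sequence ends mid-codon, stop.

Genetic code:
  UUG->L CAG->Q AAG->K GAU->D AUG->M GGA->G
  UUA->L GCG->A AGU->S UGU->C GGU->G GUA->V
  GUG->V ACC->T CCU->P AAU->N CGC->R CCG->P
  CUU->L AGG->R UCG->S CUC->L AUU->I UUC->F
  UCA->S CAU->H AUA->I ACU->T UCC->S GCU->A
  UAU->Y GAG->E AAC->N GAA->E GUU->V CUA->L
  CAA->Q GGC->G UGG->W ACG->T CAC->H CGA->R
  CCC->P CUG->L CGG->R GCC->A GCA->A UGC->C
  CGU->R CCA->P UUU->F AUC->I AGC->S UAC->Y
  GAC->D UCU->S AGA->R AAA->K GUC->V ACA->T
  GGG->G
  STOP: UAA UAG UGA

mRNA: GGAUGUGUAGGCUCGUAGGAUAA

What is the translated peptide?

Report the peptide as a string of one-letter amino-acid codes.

Answer: MCRLVG

Derivation:
start AUG at pos 2
pos 2: AUG -> M; peptide=M
pos 5: UGU -> C; peptide=MC
pos 8: AGG -> R; peptide=MCR
pos 11: CUC -> L; peptide=MCRL
pos 14: GUA -> V; peptide=MCRLV
pos 17: GGA -> G; peptide=MCRLVG
pos 20: UAA -> STOP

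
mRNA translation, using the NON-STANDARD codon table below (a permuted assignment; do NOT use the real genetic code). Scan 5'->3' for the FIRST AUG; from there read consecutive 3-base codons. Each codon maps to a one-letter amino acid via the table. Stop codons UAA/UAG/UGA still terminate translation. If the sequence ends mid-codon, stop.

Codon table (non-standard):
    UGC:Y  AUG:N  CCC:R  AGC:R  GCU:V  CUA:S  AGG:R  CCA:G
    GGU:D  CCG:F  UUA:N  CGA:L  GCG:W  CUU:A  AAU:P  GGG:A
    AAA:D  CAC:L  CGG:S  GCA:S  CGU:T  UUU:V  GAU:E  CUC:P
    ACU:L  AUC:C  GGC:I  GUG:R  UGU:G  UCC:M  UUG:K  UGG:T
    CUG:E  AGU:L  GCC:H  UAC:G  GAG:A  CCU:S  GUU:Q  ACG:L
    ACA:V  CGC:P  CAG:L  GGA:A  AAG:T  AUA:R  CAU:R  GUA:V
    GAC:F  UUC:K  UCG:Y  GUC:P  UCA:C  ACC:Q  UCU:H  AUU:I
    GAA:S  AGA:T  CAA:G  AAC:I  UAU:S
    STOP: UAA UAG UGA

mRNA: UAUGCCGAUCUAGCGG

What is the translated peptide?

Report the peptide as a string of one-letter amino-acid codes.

start AUG at pos 1
pos 1: AUG -> N; peptide=N
pos 4: CCG -> F; peptide=NF
pos 7: AUC -> C; peptide=NFC
pos 10: UAG -> STOP

Answer: NFC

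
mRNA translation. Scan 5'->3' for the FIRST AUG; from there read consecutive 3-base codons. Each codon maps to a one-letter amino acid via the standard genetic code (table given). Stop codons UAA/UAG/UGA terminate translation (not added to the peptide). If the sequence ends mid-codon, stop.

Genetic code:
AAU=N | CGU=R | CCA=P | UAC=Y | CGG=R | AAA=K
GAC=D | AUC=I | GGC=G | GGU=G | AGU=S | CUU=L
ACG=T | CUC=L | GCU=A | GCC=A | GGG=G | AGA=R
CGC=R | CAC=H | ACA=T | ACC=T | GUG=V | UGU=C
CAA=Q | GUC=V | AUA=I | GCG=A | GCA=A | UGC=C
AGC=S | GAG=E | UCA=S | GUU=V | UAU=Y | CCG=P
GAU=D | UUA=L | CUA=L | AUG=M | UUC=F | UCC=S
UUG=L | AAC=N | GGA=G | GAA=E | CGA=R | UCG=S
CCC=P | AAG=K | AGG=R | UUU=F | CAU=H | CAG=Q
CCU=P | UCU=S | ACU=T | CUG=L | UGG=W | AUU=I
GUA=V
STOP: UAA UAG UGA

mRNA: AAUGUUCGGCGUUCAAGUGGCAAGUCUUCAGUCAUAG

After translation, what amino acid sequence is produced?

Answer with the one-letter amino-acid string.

start AUG at pos 1
pos 1: AUG -> M; peptide=M
pos 4: UUC -> F; peptide=MF
pos 7: GGC -> G; peptide=MFG
pos 10: GUU -> V; peptide=MFGV
pos 13: CAA -> Q; peptide=MFGVQ
pos 16: GUG -> V; peptide=MFGVQV
pos 19: GCA -> A; peptide=MFGVQVA
pos 22: AGU -> S; peptide=MFGVQVAS
pos 25: CUU -> L; peptide=MFGVQVASL
pos 28: CAG -> Q; peptide=MFGVQVASLQ
pos 31: UCA -> S; peptide=MFGVQVASLQS
pos 34: UAG -> STOP

Answer: MFGVQVASLQS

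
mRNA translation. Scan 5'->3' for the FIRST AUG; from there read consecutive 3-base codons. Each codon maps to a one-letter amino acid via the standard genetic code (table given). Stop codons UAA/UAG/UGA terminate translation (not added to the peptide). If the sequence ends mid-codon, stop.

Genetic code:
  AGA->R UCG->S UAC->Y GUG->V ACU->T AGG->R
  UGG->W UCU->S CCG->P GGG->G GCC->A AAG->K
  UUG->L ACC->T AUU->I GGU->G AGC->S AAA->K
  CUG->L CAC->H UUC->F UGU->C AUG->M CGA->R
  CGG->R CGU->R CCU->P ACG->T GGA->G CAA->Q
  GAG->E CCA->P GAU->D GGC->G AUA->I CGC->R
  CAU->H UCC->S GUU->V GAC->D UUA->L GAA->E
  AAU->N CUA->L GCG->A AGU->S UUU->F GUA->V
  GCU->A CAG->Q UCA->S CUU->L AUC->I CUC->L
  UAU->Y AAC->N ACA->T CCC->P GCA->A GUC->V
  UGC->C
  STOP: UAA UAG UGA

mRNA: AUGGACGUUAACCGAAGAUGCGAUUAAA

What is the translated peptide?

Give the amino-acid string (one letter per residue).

start AUG at pos 0
pos 0: AUG -> M; peptide=M
pos 3: GAC -> D; peptide=MD
pos 6: GUU -> V; peptide=MDV
pos 9: AAC -> N; peptide=MDVN
pos 12: CGA -> R; peptide=MDVNR
pos 15: AGA -> R; peptide=MDVNRR
pos 18: UGC -> C; peptide=MDVNRRC
pos 21: GAU -> D; peptide=MDVNRRCD
pos 24: UAA -> STOP

Answer: MDVNRRCD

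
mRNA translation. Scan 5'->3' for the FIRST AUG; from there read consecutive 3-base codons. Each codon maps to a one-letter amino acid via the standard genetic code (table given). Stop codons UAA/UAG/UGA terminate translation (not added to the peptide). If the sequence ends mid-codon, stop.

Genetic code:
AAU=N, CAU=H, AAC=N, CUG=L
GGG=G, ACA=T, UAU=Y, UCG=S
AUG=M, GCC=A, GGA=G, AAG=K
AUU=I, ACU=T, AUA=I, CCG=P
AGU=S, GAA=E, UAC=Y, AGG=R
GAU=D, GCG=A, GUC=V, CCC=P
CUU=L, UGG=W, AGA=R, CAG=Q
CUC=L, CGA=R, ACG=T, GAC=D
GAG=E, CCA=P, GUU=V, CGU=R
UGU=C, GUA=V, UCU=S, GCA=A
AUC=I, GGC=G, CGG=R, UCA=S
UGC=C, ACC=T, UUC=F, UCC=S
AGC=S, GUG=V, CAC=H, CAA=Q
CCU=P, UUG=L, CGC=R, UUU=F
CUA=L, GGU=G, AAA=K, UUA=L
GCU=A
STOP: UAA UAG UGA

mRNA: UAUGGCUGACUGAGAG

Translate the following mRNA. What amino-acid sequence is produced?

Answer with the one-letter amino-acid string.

Answer: MAD

Derivation:
start AUG at pos 1
pos 1: AUG -> M; peptide=M
pos 4: GCU -> A; peptide=MA
pos 7: GAC -> D; peptide=MAD
pos 10: UGA -> STOP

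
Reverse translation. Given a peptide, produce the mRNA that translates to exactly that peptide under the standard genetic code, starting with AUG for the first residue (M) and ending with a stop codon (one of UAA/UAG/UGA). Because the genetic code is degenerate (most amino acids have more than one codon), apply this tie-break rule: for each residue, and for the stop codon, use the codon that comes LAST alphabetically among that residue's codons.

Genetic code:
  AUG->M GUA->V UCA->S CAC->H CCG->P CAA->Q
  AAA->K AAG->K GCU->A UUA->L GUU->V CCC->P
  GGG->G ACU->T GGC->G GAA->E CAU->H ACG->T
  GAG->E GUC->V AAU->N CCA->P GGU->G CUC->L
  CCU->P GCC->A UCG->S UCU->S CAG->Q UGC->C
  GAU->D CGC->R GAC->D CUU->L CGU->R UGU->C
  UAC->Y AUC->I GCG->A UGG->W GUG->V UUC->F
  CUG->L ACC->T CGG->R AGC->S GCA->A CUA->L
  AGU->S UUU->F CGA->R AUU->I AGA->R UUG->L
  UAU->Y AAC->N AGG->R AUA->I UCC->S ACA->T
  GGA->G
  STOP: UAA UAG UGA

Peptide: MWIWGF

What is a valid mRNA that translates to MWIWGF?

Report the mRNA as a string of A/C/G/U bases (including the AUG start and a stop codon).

residue 1: M -> AUG (start codon)
residue 2: W -> UGG (only codon)
residue 3: I codons sorted = AUA,AUC,AUU -> pick last = AUU
residue 4: W -> UGG (only codon)
residue 5: G codons sorted = GGA,GGC,GGG,GGU -> pick last = GGU
residue 6: F codons sorted = UUC,UUU -> pick last = UUU
terminator: stop codons sorted = UAA,UAG,UGA -> pick last = UGA

Answer: mRNA: AUGUGGAUUUGGGGUUUUUGA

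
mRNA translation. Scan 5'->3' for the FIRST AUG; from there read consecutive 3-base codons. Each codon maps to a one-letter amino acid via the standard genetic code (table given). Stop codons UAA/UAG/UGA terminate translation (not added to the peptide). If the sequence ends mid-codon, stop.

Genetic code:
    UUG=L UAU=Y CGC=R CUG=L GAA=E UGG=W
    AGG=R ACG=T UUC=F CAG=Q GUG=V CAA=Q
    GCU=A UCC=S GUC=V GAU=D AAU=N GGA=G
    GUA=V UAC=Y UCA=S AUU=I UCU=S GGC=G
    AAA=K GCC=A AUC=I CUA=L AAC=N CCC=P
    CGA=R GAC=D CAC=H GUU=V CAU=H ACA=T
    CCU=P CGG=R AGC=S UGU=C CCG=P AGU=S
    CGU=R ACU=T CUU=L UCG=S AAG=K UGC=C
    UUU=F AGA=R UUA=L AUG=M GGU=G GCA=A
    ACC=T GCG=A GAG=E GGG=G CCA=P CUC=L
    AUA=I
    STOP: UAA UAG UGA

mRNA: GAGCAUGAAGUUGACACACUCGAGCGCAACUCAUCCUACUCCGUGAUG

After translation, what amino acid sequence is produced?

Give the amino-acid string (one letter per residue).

start AUG at pos 4
pos 4: AUG -> M; peptide=M
pos 7: AAG -> K; peptide=MK
pos 10: UUG -> L; peptide=MKL
pos 13: ACA -> T; peptide=MKLT
pos 16: CAC -> H; peptide=MKLTH
pos 19: UCG -> S; peptide=MKLTHS
pos 22: AGC -> S; peptide=MKLTHSS
pos 25: GCA -> A; peptide=MKLTHSSA
pos 28: ACU -> T; peptide=MKLTHSSAT
pos 31: CAU -> H; peptide=MKLTHSSATH
pos 34: CCU -> P; peptide=MKLTHSSATHP
pos 37: ACU -> T; peptide=MKLTHSSATHPT
pos 40: CCG -> P; peptide=MKLTHSSATHPTP
pos 43: UGA -> STOP

Answer: MKLTHSSATHPTP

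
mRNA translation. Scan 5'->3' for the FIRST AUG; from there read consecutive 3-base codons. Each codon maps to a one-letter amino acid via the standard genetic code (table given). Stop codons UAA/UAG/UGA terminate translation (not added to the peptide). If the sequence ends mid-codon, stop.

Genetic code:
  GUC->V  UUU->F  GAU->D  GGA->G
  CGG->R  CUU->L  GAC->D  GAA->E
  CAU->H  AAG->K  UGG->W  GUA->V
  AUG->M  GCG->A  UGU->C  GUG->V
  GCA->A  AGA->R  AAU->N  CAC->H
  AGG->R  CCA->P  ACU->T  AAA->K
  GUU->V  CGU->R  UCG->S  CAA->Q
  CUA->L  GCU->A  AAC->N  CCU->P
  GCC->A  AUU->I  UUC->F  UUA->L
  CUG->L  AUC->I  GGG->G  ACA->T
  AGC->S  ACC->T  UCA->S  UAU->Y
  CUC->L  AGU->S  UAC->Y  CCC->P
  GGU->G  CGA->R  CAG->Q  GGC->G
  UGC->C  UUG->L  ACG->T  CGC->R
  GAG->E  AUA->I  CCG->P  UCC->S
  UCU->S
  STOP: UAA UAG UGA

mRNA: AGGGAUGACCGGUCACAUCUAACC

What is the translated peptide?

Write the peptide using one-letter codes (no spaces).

start AUG at pos 4
pos 4: AUG -> M; peptide=M
pos 7: ACC -> T; peptide=MT
pos 10: GGU -> G; peptide=MTG
pos 13: CAC -> H; peptide=MTGH
pos 16: AUC -> I; peptide=MTGHI
pos 19: UAA -> STOP

Answer: MTGHI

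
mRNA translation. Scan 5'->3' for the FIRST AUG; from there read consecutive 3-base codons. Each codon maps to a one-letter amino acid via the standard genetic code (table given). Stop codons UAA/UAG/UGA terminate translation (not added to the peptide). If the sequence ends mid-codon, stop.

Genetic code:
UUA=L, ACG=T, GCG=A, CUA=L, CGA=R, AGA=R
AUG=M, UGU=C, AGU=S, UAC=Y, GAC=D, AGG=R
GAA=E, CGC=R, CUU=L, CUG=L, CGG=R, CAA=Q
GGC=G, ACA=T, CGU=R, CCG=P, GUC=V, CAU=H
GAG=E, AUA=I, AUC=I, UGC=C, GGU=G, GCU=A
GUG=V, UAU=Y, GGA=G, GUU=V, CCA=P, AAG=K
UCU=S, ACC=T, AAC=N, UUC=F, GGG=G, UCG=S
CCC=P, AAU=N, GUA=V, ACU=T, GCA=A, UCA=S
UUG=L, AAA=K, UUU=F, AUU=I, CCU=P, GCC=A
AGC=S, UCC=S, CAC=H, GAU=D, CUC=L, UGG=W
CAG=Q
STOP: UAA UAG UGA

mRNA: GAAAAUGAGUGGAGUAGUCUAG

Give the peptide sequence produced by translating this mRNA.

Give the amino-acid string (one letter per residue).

start AUG at pos 4
pos 4: AUG -> M; peptide=M
pos 7: AGU -> S; peptide=MS
pos 10: GGA -> G; peptide=MSG
pos 13: GUA -> V; peptide=MSGV
pos 16: GUC -> V; peptide=MSGVV
pos 19: UAG -> STOP

Answer: MSGVV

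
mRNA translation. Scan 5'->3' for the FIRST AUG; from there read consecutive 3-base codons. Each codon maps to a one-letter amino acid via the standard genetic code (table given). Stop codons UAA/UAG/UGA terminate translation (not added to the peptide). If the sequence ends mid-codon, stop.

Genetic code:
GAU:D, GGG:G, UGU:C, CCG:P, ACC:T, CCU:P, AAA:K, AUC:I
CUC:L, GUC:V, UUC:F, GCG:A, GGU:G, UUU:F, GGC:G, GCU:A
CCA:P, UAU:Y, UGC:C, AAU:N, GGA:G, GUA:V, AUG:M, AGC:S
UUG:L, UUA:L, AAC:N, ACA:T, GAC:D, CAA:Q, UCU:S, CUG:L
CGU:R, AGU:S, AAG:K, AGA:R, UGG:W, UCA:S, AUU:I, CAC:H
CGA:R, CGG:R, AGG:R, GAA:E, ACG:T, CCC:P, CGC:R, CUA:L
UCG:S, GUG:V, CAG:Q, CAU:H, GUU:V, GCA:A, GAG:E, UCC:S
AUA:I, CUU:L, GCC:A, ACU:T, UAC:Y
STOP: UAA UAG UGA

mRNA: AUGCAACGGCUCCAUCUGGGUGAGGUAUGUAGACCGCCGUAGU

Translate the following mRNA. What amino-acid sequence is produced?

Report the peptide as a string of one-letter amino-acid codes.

start AUG at pos 0
pos 0: AUG -> M; peptide=M
pos 3: CAA -> Q; peptide=MQ
pos 6: CGG -> R; peptide=MQR
pos 9: CUC -> L; peptide=MQRL
pos 12: CAU -> H; peptide=MQRLH
pos 15: CUG -> L; peptide=MQRLHL
pos 18: GGU -> G; peptide=MQRLHLG
pos 21: GAG -> E; peptide=MQRLHLGE
pos 24: GUA -> V; peptide=MQRLHLGEV
pos 27: UGU -> C; peptide=MQRLHLGEVC
pos 30: AGA -> R; peptide=MQRLHLGEVCR
pos 33: CCG -> P; peptide=MQRLHLGEVCRP
pos 36: CCG -> P; peptide=MQRLHLGEVCRPP
pos 39: UAG -> STOP

Answer: MQRLHLGEVCRPP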